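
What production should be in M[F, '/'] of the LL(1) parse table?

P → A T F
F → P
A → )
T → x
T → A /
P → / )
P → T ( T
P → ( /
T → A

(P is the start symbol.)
To find M[F, '/'], we find productions for F where '/' is in the predict set (PREDICT(N → α) = (FIRST(α) \ {ε}) ∪ (FOLLOW(N) if α ⇒* ε)).

Relevant sets:
  FIRST(P) = { '(', ')', '/', 'x' }

F → P: PREDICT = { '(', ')', '/', 'x' }
  '/' is in predict set, so this production goes in M[F, '/']

M[F, '/'] = F → P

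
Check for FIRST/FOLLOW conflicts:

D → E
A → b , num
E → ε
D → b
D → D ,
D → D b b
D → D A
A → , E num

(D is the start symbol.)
Yes. D → b with FOLLOW(D) on { 'b' }; D → D ',' with FOLLOW(D) on { ',', 'b' }; D → D b b with FOLLOW(D) on { ',', 'b' }; D → D A with FOLLOW(D) on { ',', 'b' }

Nullable non-terminals: D, E.
FIRST sets used below: FIRST(E) = { ε }, FIRST(D) = { ',', 'b', ε }, FIRST(A) = { ',', 'b' }

D: nullable alternative(s) D → E; FOLLOW(D) = { $, ',', 'b' }
  D → E: FIRST \ {ε} = { } — this is the only nullable alternative, skip
  D → b: FIRST \ {ε} = { 'b' } — overlaps FOLLOW(D) on { 'b' }: CONFLICT
  D → D ,: FIRST \ {ε} = { ',', 'b' } — overlaps FOLLOW(D) on { ',', 'b' }: CONFLICT
  D → D b b: FIRST \ {ε} = { ',', 'b' } — overlaps FOLLOW(D) on { ',', 'b' }: CONFLICT
  D → D A: FIRST \ {ε} = { ',', 'b' } — overlaps FOLLOW(D) on { ',', 'b' }: CONFLICT
E has a nullable alternative but only one production, so nothing to check.

A has no nullable alternative, so no FIRST/FOLLOW check is needed there.

So the grammar has 4 FIRST/FOLLOW conflicts (marked CONFLICT above).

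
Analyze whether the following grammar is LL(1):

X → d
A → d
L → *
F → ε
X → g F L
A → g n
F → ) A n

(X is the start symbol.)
Relevant sets:
  FOLLOW(F) = { '*' }

For X:
  PREDICT(X → d) = { 'd' }
  PREDICT(X → g F L) = { 'g' }
For A:
  PREDICT(A → d) = { 'd' }
  PREDICT(A → g n) = { 'g' }
For F:
  PREDICT(F → ε) = { '*' }
  PREDICT(F → ')' A n) = { ')' }
L has a single production, so nothing to check there.

All predict sets are disjoint. The grammar IS LL(1).

Answer: Yes, the grammar is LL(1).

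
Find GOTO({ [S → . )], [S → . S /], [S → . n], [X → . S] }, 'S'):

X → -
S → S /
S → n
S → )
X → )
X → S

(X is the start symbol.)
{ [S → S . /], [X → S .] }

GOTO(I, 'S') = CLOSURE({ [A → αX.β] : [A → α.Xβ] ∈ I, X = 'S' })

Items with dot before 'S', with the dot advanced:
  [S → . S /] → [S → S . /]
  [X → . S] → [X → S .]
Closure adds nothing (no advanced item has the dot before a non-terminal).

GOTO = { [S → S . /], [X → S .] }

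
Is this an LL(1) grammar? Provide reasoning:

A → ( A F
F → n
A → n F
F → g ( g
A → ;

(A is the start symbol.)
For A:
  PREDICT(A → '(' A F) = { '(' }
  PREDICT(A → n F) = { 'n' }
  PREDICT(A → ';') = { ';' }
For F:
  PREDICT(F → n) = { 'n' }
  PREDICT(F → g '(' g) = { 'g' }

All predict sets are disjoint. The grammar IS LL(1).

Answer: Yes, the grammar is LL(1).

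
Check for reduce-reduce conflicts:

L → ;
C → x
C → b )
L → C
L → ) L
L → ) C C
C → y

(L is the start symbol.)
No reduce-reduce conflicts

Augment with L' → L and build the canonical LR(0) collection (I0 = CLOSURE({[L' → . L]}), then GOTO on every symbol after a dot until no new states appear). It has 12 states:
  I0: { [C → . b )], [C → . x], [C → . y], [L → . ) C C], [L → . ) L], [L → . ;], [L → . C], [L' → . L] }  — shift
  I1: { [C → . b )], [C → . x], [C → . y], [L → ) . C C], [L → ) . L], [L → . ) C C], [L → . ) L], [L → . ;], [L → . C] }  — shift
  I2: { [L → ; .] }  — reduce
  I3: { [L → C .] }  — reduce
  I4: { [L' → L .] }  — accept
  I5: { [C → b . )] }  — shift
  I6: { [C → x .] }  — reduce
  I7: { [C → y .] }  — reduce
  I8: { [C → b ) .] }  — reduce
  I9: { [C → . b )], [C → . x], [C → . y], [L → ) C . C], [L → C .] }  — shift, reduce
  I10: { [L → ) L .] }  — reduce
  I11: { [L → ) C C .] }  — reduce

No state contains more than one complete item.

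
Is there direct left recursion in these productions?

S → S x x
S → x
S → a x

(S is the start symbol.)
Direct left recursion occurs when N → N α for some non-terminal N (the right-hand side begins with the left-hand side itself).

S → S x x: LEFT RECURSIVE (starts with S)
S → x: starts with x
S → a x: starts with a

The grammar has direct left recursion on: S.

Answer: Yes, S is left-recursive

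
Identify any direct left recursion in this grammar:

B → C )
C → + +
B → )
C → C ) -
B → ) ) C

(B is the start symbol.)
Direct left recursion occurs when N → N α for some non-terminal N (the right-hand side begins with the left-hand side itself).

B → C ): starts with C
C → + +: starts with '+'
B → ): starts with ')'
C → C ) -: LEFT RECURSIVE (starts with C)
B → ) ) C: starts with ')'

The grammar has direct left recursion on: C.

Answer: Yes, C is left-recursive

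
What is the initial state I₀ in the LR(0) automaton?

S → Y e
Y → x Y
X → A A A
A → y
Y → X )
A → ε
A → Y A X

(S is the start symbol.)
{ [A → . Y A X], [A → . y], [A → .], [S → . Y e], [S' → . S], [X → . A A A], [Y → . X )], [Y → . x Y] }

First, augment the grammar with S' → S
I₀ = CLOSURE({ [S' → . S] }):
  [S' → . S] has the dot before S: add [S → . Y e]
  [S → . Y e] has the dot before Y: add [Y → . x Y], [Y → . X )]
  [Y → . X )] has the dot before X: add [X → . A A A]
  [X → . A A A] has the dot before A: add [A → . y], [A → .], [A → . Y A X]
No further items can be added.

I₀ = { [A → . Y A X], [A → . y], [A → .], [S → . Y e], [S' → . S], [X → . A A A], [Y → . X )], [Y → . x Y] }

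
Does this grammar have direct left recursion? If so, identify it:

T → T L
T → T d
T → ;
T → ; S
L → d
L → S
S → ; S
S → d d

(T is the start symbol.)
Yes, T is left-recursive

Direct left recursion occurs when N → N α for some non-terminal N (the right-hand side begins with the left-hand side itself).

T → T L: LEFT RECURSIVE (starts with T)
T → T d: LEFT RECURSIVE (starts with T)
T → ;: starts with ';'
T → ; S: starts with ';'
L → d: starts with d
L → S: starts with S
S → ; S: starts with ';'
S → d d: starts with d

The grammar has direct left recursion on: T.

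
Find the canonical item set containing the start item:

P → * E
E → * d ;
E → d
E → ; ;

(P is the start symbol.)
First, augment the grammar with P' → P
I₀ = CLOSURE({ [P' → . P] }):
  [P' → . P] has the dot before P: add [P → . * E]
No further items can be added.

I₀ = { [P → . * E], [P' → . P] }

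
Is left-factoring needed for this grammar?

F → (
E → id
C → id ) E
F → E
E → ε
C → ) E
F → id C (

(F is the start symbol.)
Left-factoring is needed when two productions for the same non-terminal
share a common prefix on the right-hand side.

Productions for F:
  F → (
  F → E
  F → id C (
Productions for E:
  E → id
  E → ε
Productions for C:
  C → id ) E
  C → ) E

No common prefixes found.

Answer: No, left-factoring is not needed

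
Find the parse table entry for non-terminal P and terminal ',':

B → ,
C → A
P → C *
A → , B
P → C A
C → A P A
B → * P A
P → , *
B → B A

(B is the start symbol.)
To find M[P, ','], we find productions for P where ',' is in the predict set (PREDICT(N → α) = (FIRST(α) \ {ε}) ∪ (FOLLOW(N) if α ⇒* ε)).

Relevant sets:
  FIRST(C) = { ',' }

P → C *: PREDICT = { ',' }
  ',' is in predict set, so this production goes in M[P, ',']
P → C A: PREDICT = { ',' }
  ',' is in predict set, so this production goes in M[P, ',']
P → , *: PREDICT = { ',' }
  ',' is in predict set, so this production goes in M[P, ',']

M[P, ','] = P → C *, P → C A, P → , *  (a multiply-defined cell — the grammar is not LL(1))

Answer: P → C *, P → C A, P → , *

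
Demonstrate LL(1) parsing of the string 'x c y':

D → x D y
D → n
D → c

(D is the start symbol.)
LL(1) parsing maintains a stack (initially the start symbol over $) and the input. At each step: if the stack top is a terminal, match it against the current input token; if it is a non-terminal N, replace it with the RHS of M[N, lookahead] (the unique production whose predict set contains the lookahead).

Stack is shown with the top on the left.

Stack    Input    Action
------------------------
D $      x c y $  output D → x D y
x D y $  x c y $  match 'x'
D y $    c y $    output D → c
c y $    c y $    match 'c'
y $      y $      match 'y'
$        $        accept

The string is accepted.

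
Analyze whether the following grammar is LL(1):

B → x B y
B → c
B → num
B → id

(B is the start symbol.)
Yes, the grammar is LL(1).

A grammar is LL(1) if for each non-terminal N with multiple productions, the predict sets of those productions are pairwise disjoint, where PREDICT(N → α) = (FIRST(α) \ {ε}) ∪ (FOLLOW(N) if α ⇒* ε).

For B:
  PREDICT(B → x B y) = { 'x' }
  PREDICT(B → c) = { 'c' }
  PREDICT(B → num) = { 'num' }
  PREDICT(B → id) = { 'id' }

All predict sets are disjoint. The grammar IS LL(1).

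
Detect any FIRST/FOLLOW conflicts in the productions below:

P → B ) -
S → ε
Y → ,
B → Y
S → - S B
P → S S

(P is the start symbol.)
Nullable non-terminals: P, S.
FIRST sets used below: FIRST(B) = { ',' }, FIRST(S) = { '-', ε }

P: nullable alternative(s) P → S S; FOLLOW(P) = { $ }
  P → B ) -: FIRST \ {ε} = { ',' } — disjoint from FOLLOW(P)
  P → S S: FIRST \ {ε} = { '-' } — this is the only nullable alternative, skip

S: nullable alternative(s) S → ε; FOLLOW(S) = { $, ',', '-' }
  S → ε: FIRST \ {ε} = { } — this is the only nullable alternative, skip
  S → - S B: FIRST \ {ε} = { '-' } — overlaps FOLLOW(S) on { '-' }: CONFLICT

B, Y have no nullable alternative, so no FIRST/FOLLOW check is needed there.

So the grammar has 1 FIRST/FOLLOW conflict (marked CONFLICT above).

Answer: Yes. S → '-' S B with FOLLOW(S) on { '-' }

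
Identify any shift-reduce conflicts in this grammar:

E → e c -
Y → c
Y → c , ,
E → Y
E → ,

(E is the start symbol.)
Yes — I4: [Y → c .] vs [Y → c . , ,]

A shift-reduce conflict occurs when an LR(0) state has both:
  - a complete (reduce) item [A → α .] (dot at the end), and
  - a shift item [B → β . c γ] (dot before a terminal).

Augment with E' → E and build the canonical LR(0) collection (I0 = CLOSURE({[E' → . E]}), then GOTO on every symbol after a dot until no new states appear). It has 10 states:
  I0: { [E → . ,], [E → . Y], [E → . e c -], [E' → . E], [Y → . c , ,], [Y → . c] }  — shift
  I1: { [E → , .] }  — reduce
  I2: { [E' → E .] }  — accept
  I3: { [E → Y .] }  — reduce
  I4: { [Y → c . , ,], [Y → c .] }  — shift, reduce
  I5: { [E → e . c -] }  — shift
  I6: { [E → e c . -] }  — shift
  I7: { [E → e c - .] }  — reduce
  I8: { [Y → c , . ,] }  — shift
  I9: { [Y → c , , .] }  — reduce

I4 contains reduce item [Y → c .] and shift item [Y → c . , ,] — shift-reduce conflict.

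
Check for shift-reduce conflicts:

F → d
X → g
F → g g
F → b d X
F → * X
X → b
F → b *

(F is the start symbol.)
A shift-reduce conflict occurs when an LR(0) state has both:
  - a complete (reduce) item [A → α .] (dot at the end), and
  - a shift item [B → β . c γ] (dot before a terminal).

Augment with F' → F and build the canonical LR(0) collection (I0 = CLOSURE({[F' → . F]}), then GOTO on every symbol after a dot until no new states appear). It has 13 states:
  I0: { [F → . * X], [F → . b *], [F → . b d X], [F → . d], [F → . g g], [F' → . F] }  — shift
  I1: { [F → * . X], [X → . b], [X → . g] }  — shift
  I2: { [F' → F .] }  — accept
  I3: { [F → b . *], [F → b . d X] }  — shift
  I4: { [F → d .] }  — reduce
  I5: { [F → g . g] }  — shift
  I6: { [F → g g .] }  — reduce
  I7: { [F → b * .] }  — reduce
  I8: { [F → b d . X], [X → . b], [X → . g] }  — shift
  I9: { [F → b d X .] }  — reduce
  I10: { [X → b .] }  — reduce
  I11: { [X → g .] }  — reduce
  I12: { [F → * X .] }  — reduce

No state contains both a complete item and a shift item.

Answer: No shift-reduce conflicts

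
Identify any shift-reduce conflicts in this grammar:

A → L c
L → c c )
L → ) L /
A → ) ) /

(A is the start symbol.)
Augment with A' → A and build the canonical LR(0) collection (I0 = CLOSURE({[A' → . A]}), then GOTO on every symbol after a dot until no new states appear). It has 13 states:
  I0: { [A → . ) ) /], [A → . L c], [A' → . A], [L → . ) L /], [L → . c c )] }  — shift
  I1: { [A → ) . ) /], [L → ) . L /], [L → . ) L /], [L → . c c )] }  — shift
  I2: { [A' → A .] }  — accept
  I3: { [A → L . c] }  — shift
  I4: { [L → c . c )] }  — shift
  I5: { [L → c c . )] }  — shift
  I6: { [L → c c ) .] }  — reduce
  I7: { [A → L c .] }  — reduce
  I8: { [A → ) ) . /], [L → ) . L /], [L → . ) L /], [L → . c c )] }  — shift
  I9: { [L → ) L . /] }  — shift
  I10: { [L → ) L / .] }  — reduce
  I11: { [L → ) . L /], [L → . ) L /], [L → . c c )] }  — shift
  I12: { [A → ) ) / .] }  — reduce

No state contains both a complete item and a shift item.

Answer: No shift-reduce conflicts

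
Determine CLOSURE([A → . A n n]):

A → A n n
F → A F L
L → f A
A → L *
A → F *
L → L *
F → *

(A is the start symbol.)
{ [A → . A n n], [A → . F *], [A → . L *], [F → . *], [F → . A F L], [L → . L *], [L → . f A] }

To compute CLOSURE, for each item [A → α.Bβ] where B is a non-terminal, add [B → .γ] for all productions B → γ; repeat for the newly added items until nothing changes.

Start with: [A → . A n n]
  [A → . A n n] has the dot before A: add [A → . L *], [A → . F *]
  [A → . L *] has the dot before L: add [L → . f A], [L → . L *]
  [A → . F *] has the dot before F: add [F → . A F L], [F → . *]
No further items can be added.

CLOSURE = { [A → . A n n], [A → . F *], [A → . L *], [F → . *], [F → . A F L], [L → . L *], [L → . f A] }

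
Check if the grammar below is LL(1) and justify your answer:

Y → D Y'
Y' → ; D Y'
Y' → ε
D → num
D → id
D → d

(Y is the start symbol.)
A grammar is LL(1) if for each non-terminal N with multiple productions, the predict sets of those productions are pairwise disjoint, where PREDICT(N → α) = (FIRST(α) \ {ε}) ∪ (FOLLOW(N) if α ⇒* ε).

Relevant sets:
  FOLLOW(Y') = { $ }

For Y':
  PREDICT(Y' → ';' D Y') = { ';' }
  PREDICT(Y' → ε) = { $ }
For D:
  PREDICT(D → num) = { 'num' }
  PREDICT(D → id) = { 'id' }
  PREDICT(D → d) = { 'd' }
Y has a single production, so nothing to check there.

All predict sets are disjoint. The grammar IS LL(1).

Answer: Yes, the grammar is LL(1).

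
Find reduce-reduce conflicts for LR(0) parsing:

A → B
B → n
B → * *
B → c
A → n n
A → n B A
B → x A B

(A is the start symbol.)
A reduce-reduce conflict occurs when an LR(0) state has two complete items [A → α .] and [B → β .] — both call for a reduction, and with no lookahead the parser cannot choose between them.

Augment with A' → A and build the canonical LR(0) collection (I0 = CLOSURE({[A' → . A]}), then GOTO on every symbol after a dot until no new states appear). It has 14 states:
  I0: { [A → . B], [A → . n B A], [A → . n n], [A' → . A], [B → . * *], [B → . c], [B → . n], [B → . x A B] }  — shift
  I1: { [B → * . *] }  — shift
  I2: { [A' → A .] }  — accept
  I3: { [A → B .] }  — reduce
  I4: { [B → c .] }  — reduce
  I5: { [A → n . B A], [A → n . n], [B → . * *], [B → . c], [B → . n], [B → . x A B], [B → n .] }  — shift, reduce
  I6: { [A → . B], [A → . n B A], [A → . n n], [B → . * *], [B → . c], [B → . n], [B → . x A B], [B → x . A B] }  — shift
  I7: { [B → . * *], [B → . c], [B → . n], [B → . x A B], [B → x A . B] }  — shift
  I8: { [B → x A B .] }  — reduce
  I9: { [B → n .] }  — reduce
  I10: { [A → . B], [A → . n B A], [A → . n n], [A → n B . A], [B → . * *], [B → . c], [B → . n], [B → . x A B] }  — shift
  I11: { [A → n n .], [B → n .] }  — 2 reduces
  I12: { [A → n B A .] }  — reduce
  I13: { [B → * * .] }  — reduce

I11 contains complete items [A → n n .], [B → n .] — reduce-reduce conflict.

Answer: Yes — I11: [A → n n .] vs [B → n .]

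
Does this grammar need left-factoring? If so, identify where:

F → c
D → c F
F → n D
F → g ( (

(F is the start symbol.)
No, left-factoring is not needed

Left-factoring is needed when two productions for the same non-terminal
share a common prefix on the right-hand side.

Productions for F:
  F → c
  F → n D
  F → g ( (

No common prefixes found.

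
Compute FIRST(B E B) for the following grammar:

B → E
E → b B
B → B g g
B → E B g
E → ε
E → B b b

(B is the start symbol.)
{ 'b', 'g', ε }

FIRST sets of the non-terminals involved (from the grammar, by fixed-point iteration):
  FIRST(B) = { 'b', 'g', ε }
  FIRST(E) = { 'b', 'g', ε }

To compute FIRST(B E B), process the symbols left to right:
Symbol B is a non-terminal. Add FIRST(B) \ {ε} = { 'b', 'g' }
B is nullable (ε ∈ FIRST(B)), continue to the next symbol.
Symbol E is a non-terminal. Add FIRST(E) \ {ε} = { 'b', 'g' }
E is nullable (ε ∈ FIRST(E)), continue to the next symbol.
Symbol B is a non-terminal. Add FIRST(B) \ {ε} = { 'b', 'g' }
B is nullable (ε ∈ FIRST(B)), continue to the next symbol.
All symbols are nullable, so ε is in the result.
FIRST(B E B) = { 'b', 'g', ε }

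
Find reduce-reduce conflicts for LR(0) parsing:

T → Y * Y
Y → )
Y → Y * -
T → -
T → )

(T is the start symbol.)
Yes — I1: [T → ) .] vs [Y → ) .]

A reduce-reduce conflict occurs when an LR(0) state has two complete items [A → α .] and [B → β .] — both call for a reduction, and with no lookahead the parser cannot choose between them.

Augment with T' → T and build the canonical LR(0) collection (I0 = CLOSURE({[T' → . T]}), then GOTO on every symbol after a dot until no new states appear). It has 10 states:
  I0: { [T → . )], [T → . -], [T → . Y * Y], [T' → . T], [Y → . )], [Y → . Y * -] }  — shift
  I1: { [T → ) .], [Y → ) .] }  — 2 reduces
  I2: { [T → - .] }  — reduce
  I3: { [T' → T .] }  — accept
  I4: { [T → Y . * Y], [Y → Y . * -] }  — shift
  I5: { [T → Y * . Y], [Y → . )], [Y → . Y * -], [Y → Y * . -] }  — shift
  I6: { [Y → ) .] }  — reduce
  I7: { [Y → Y * - .] }  — reduce
  I8: { [T → Y * Y .], [Y → Y . * -] }  — shift, reduce
  I9: { [Y → Y * . -] }  — shift

I1 contains complete items [T → ) .], [Y → ) .] — reduce-reduce conflict.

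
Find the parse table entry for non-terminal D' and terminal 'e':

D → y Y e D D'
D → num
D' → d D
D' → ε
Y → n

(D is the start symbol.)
Empty (error entry)

To find M[D', 'e'], we find productions for D' where 'e' is in the predict set (PREDICT(N → α) = (FIRST(α) \ {ε}) ∪ (FOLLOW(N) if α ⇒* ε)).

Relevant sets:
  FOLLOW(D') = { $, 'd' }

D' → d D: PREDICT = { 'd' }
D' → ε: PREDICT = { $, 'd' }

M[D', 'e'] is empty (no production applies)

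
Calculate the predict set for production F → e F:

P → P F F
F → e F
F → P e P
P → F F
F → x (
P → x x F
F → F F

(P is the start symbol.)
PREDICT(F → e F) = (FIRST(RHS) \ {ε}) ∪ (FOLLOW(F) if ε ∈ FIRST(RHS), i.e. RHS ⇒* ε)
FIRST(e F) = { 'e' }
ε ∉ FIRST(e F), so FOLLOW(F) is not added.
PREDICT(F → e F) = { 'e' }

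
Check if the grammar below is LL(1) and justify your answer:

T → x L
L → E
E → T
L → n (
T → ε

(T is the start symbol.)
Yes, the grammar is LL(1).

A grammar is LL(1) if for each non-terminal N with multiple productions, the predict sets of those productions are pairwise disjoint, where PREDICT(N → α) = (FIRST(α) \ {ε}) ∪ (FOLLOW(N) if α ⇒* ε).

Relevant sets:
  FIRST(E) = { 'x', ε }
  FOLLOW(T) = { $ }
  FOLLOW(L) = { $ }

For T:
  PREDICT(T → x L) = { 'x' }
  PREDICT(T → ε) = { $ }
For L:
  PREDICT(L → E) = { $, 'x' }
  PREDICT(L → n '(') = { 'n' }
E has a single production, so nothing to check there.

All predict sets are disjoint. The grammar IS LL(1).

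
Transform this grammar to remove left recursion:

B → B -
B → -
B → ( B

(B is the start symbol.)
B is directly left-recursive. The standard transformation for
  A → A α₁ | ... | A α_m | β₁ | ... | β_n
is
  A  → β₁ A' | ... | β_n A'
  A' → α₁ A' | ... | α_m A' | ε

B → - becomes B → - B'
B → ( B becomes B → ( B B'
B → B - becomes B' → - B'
Add B' → ε

Resulting grammar:
B → - B'
B → ( B B'
B' → - B'
B' → ε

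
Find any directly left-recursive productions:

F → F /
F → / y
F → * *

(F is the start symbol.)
Yes, F is left-recursive

Direct left recursion occurs when N → N α for some non-terminal N (the right-hand side begins with the left-hand side itself).

F → F /: LEFT RECURSIVE (starts with F)
F → / y: starts with '/'
F → * *: starts with '*'

The grammar has direct left recursion on: F.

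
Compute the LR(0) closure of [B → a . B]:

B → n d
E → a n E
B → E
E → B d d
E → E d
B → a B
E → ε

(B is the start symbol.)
{ [B → . E], [B → . a B], [B → . n d], [B → a . B], [E → . B d d], [E → . E d], [E → . a n E], [E → .] }

To compute CLOSURE, for each item [A → α.Bβ] where B is a non-terminal, add [B → .γ] for all productions B → γ; repeat for the newly added items until nothing changes.

Start with: [B → a . B]
  [B → a . B] has the dot before B: add [B → . n d], [B → . E], [B → . a B]
  [B → . E] has the dot before E: add [E → . a n E], [E → . B d d], [E → . E d], [E → .]
No further items can be added.

CLOSURE = { [B → . E], [B → . a B], [B → . n d], [B → a . B], [E → . B d d], [E → . E d], [E → . a n E], [E → .] }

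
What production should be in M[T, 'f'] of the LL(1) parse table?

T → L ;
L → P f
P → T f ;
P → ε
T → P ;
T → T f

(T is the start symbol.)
To find M[T, 'f'], we find productions for T where 'f' is in the predict set (PREDICT(N → α) = (FIRST(α) \ {ε}) ∪ (FOLLOW(N) if α ⇒* ε)).

Relevant sets:
  FIRST(L) = { ';', 'f' }
  FIRST(P) = { ';', 'f', ε }
  FIRST(T) = { ';', 'f' }

T → L ;: PREDICT = { ';', 'f' }
  'f' is in predict set, so this production goes in M[T, 'f']
T → P ;: PREDICT = { ';', 'f' }
  'f' is in predict set, so this production goes in M[T, 'f']
T → T f: PREDICT = { ';', 'f' }
  'f' is in predict set, so this production goes in M[T, 'f']

M[T, 'f'] = T → L ;, T → P ;, T → T f  (a multiply-defined cell — the grammar is not LL(1))

Answer: T → L ;, T → P ;, T → T f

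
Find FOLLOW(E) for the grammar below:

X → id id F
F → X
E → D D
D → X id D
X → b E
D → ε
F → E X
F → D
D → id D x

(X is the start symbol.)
To compute FOLLOW(E), find every occurrence of E on a right-hand side N → α E β: add FIRST(β) \ {ε}, and if β is empty or nullable also add FOLLOW(N). Iterate to a fixed point.

In X → b E: E is at the end, add FOLLOW(X)
In F → E X: E is followed by X, add FIRST(X) \ {ε} = { 'b', 'id' }

The FOLLOW sets referred to above (computed the same way, to a fixed point):
  FOLLOW(X) = { $, 'id' }

Taking the union: FOLLOW(E) = { $, 'b', 'id' }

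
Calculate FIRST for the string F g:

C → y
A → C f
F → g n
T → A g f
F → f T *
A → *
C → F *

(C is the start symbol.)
FIRST sets of the non-terminals involved (from the grammar, by fixed-point iteration):
  FIRST(F) = { 'f', 'g' }

To compute FIRST(F g), process the symbols left to right:
Symbol F is a non-terminal. Add FIRST(F) \ {ε} = { 'f', 'g' }
F is not nullable (ε ∉ FIRST(F)), so stop here.
FIRST(F g) = { 'f', 'g' }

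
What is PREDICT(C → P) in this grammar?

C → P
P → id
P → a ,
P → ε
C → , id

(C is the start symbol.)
{ $, 'a', 'id' }

PREDICT(C → P) = (FIRST(RHS) \ {ε}) ∪ (FOLLOW(C) if ε ∈ FIRST(RHS), i.e. RHS ⇒* ε)
FIRST(P) = { 'a', 'id', ε }
FIRST(P) = { 'a', 'id', ε }
ε ∈ FIRST(P) (the right-hand side is nullable), so add FOLLOW(C) = { $ }
PREDICT(C → P) = { $, 'a', 'id' }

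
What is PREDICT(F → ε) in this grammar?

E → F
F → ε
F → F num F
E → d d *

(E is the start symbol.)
{ $, 'num' }

PREDICT(F → ε) = (FIRST(RHS) \ {ε}) ∪ (FOLLOW(F) if ε ∈ FIRST(RHS), i.e. RHS ⇒* ε)
The right-hand side is ε (FIRST(ε) = { ε }), so the predict set is FOLLOW(F) = { $, 'num' }
PREDICT(F → ε) = { $, 'num' }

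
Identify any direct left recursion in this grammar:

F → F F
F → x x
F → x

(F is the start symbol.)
Yes, F is left-recursive

Direct left recursion occurs when N → N α for some non-terminal N (the right-hand side begins with the left-hand side itself).

F → F F: LEFT RECURSIVE (starts with F)
F → x x: starts with x
F → x: starts with x

The grammar has direct left recursion on: F.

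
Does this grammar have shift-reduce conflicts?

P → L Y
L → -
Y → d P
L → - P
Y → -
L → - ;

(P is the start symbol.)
Augment with P' → P and build the canonical LR(0) collection (I0 = CLOSURE({[P' → . P]}), then GOTO on every symbol after a dot until no new states appear). It has 10 states:
  I0: { [L → . - ;], [L → . - P], [L → . -], [P → . L Y], [P' → . P] }  — shift
  I1: { [L → - . ;], [L → - . P], [L → - .], [L → . - ;], [L → . - P], [L → . -], [P → . L Y] }  — shift, reduce
  I2: { [P → L . Y], [Y → . -], [Y → . d P] }  — shift
  I3: { [P' → P .] }  — accept
  I4: { [Y → - .] }  — reduce
  I5: { [P → L Y .] }  — reduce
  I6: { [L → . - ;], [L → . - P], [L → . -], [P → . L Y], [Y → d . P] }  — shift
  I7: { [Y → d P .] }  — reduce
  I8: { [L → - ; .] }  — reduce
  I9: { [L → - P .] }  — reduce

I1 contains reduce item [L → - .] and shift items [L → . -], [L → . - ;], [L → - . ;], [L → . - P] — shift-reduce conflict.

Answer: Yes — I1: [L → - .] vs [L → . -]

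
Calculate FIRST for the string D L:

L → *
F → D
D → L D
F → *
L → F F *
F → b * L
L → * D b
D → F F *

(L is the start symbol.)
FIRST sets of the non-terminals involved (from the grammar, by fixed-point iteration):
  FIRST(D) = { '*', 'b' }

To compute FIRST(D L), process the symbols left to right:
Symbol D is a non-terminal. Add FIRST(D) \ {ε} = { '*', 'b' }
D is not nullable (ε ∉ FIRST(D)), so stop here.
FIRST(D L) = { '*', 'b' }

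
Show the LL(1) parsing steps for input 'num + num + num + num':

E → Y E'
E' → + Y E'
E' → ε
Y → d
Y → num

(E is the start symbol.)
LL(1) parsing maintains a stack (initially the start symbol over $) and the input. At each step: if the stack top is a terminal, match it against the current input token; if it is a non-terminal N, replace it with the RHS of M[N, lookahead] (the unique production whose predict set contains the lookahead).

Stack is shown with the top on the left.

Stack     Input                    Action
-----------------------------------------
E $       num + num + num + num $  output E → Y E'
Y E' $    num + num + num + num $  output Y → num
num E' $  num + num + num + num $  match 'num'
E' $      + num + num + num $      output E' → + Y E'
+ Y E' $  + num + num + num $      match '+'
Y E' $    num + num + num $        output Y → num
num E' $  num + num + num $        match 'num'
E' $      + num + num $            output E' → + Y E'
+ Y E' $  + num + num $            match '+'
Y E' $    num + num $              output Y → num
num E' $  num + num $              match 'num'
E' $      + num $                  output E' → + Y E'
+ Y E' $  + num $                  match '+'
Y E' $    num $                    output Y → num
num E' $  num $                    match 'num'
E' $      $                        output E' → ε
$         $                        accept

The string is accepted.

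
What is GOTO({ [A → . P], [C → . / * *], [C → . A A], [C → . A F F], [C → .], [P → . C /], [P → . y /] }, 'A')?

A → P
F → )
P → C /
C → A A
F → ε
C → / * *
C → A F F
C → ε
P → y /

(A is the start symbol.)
GOTO(I, 'A') = CLOSURE({ [A → αX.β] : [A → α.Xβ] ∈ I, X = 'A' })

Items with dot before 'A', with the dot advanced:
  [C → . A A] → [C → A . A]
  [C → . A F F] → [C → A . F F]
Closure of the advanced items:
  [C → A . A] has the dot before A: add [A → . P]
  [C → A . F F] has the dot before F: add [F → . )], [F → .]
  [A → . P] has the dot before P: add [P → . C /], [P → . y /]
  [P → . C /] has the dot before C: add [C → . A A], [C → . / * *], [C → . A F F], [C → .]

GOTO = { [A → . P], [C → . / * *], [C → . A A], [C → . A F F], [C → .], [C → A . A], [C → A . F F], [F → . )], [F → .], [P → . C /], [P → . y /] }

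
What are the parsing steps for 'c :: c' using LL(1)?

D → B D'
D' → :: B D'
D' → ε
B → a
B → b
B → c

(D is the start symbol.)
LL(1) parsing maintains a stack (initially the start symbol over $) and the input. At each step: if the stack top is a terminal, match it against the current input token; if it is a non-terminal N, replace it with the RHS of M[N, lookahead] (the unique production whose predict set contains the lookahead).

Stack is shown with the top on the left.

Stack      Input     Action
---------------------------
D $        c :: c $  output D → B D'
B D' $     c :: c $  output B → c
c D' $     c :: c $  match 'c'
D' $       :: c $    output D' → :: B D'
:: B D' $  :: c $    match '::'
B D' $     c $       output B → c
c D' $     c $       match 'c'
D' $       $         output D' → ε
$          $         accept

The string is accepted.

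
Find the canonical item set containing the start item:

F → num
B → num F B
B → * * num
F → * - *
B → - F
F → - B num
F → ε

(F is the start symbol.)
First, augment the grammar with F' → F
I₀ = CLOSURE({ [F' → . F] }):
  [F' → . F] has the dot before F: add [F → . num], [F → . * - *], [F → . - B num], [F → .]
No further items can be added.

I₀ = { [F → . * - *], [F → . - B num], [F → . num], [F → .], [F' → . F] }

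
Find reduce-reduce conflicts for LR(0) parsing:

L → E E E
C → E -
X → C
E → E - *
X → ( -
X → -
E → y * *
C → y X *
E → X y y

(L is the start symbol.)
A reduce-reduce conflict occurs when an LR(0) state has two complete items [A → α .] and [B → β .] — both call for a reduction, and with no lookahead the parser cannot choose between them.

Augment with L' → L and build the canonical LR(0) collection (I0 = CLOSURE({[L' → . L]}), then GOTO on every symbol after a dot until no new states appear). It has 21 states:
  I0: { [C → . E -], [C → . y X *], [E → . E - *], [E → . X y y], [E → . y * *], [L → . E E E], [L' → . L], [X → . ( -], [X → . -], [X → . C] }  — shift
  I1: { [X → ( . -] }  — shift
  I2: { [X → - .] }  — reduce
  I3: { [X → C .] }  — reduce
  I4: { [C → . E -], [C → . y X *], [C → E . -], [E → . E - *], [E → . X y y], [E → . y * *], [E → E . - *], [L → E . E E], [X → . ( -], [X → . -], [X → . C] }  — shift
  I5: { [L' → L .] }  — accept
  I6: { [E → X . y y] }  — shift
  I7: { [C → . E -], [C → . y X *], [C → y . X *], [E → . E - *], [E → . X y y], [E → . y * *], [E → y . * *], [X → . ( -], [X → . -], [X → . C] }  — shift
  I8: { [E → y * . *] }  — shift
  I9: { [C → E . -], [E → E . - *] }  — shift
  I10: { [C → y X . *], [E → X . y y] }  — shift
  I11: { [C → y X * .] }  — reduce
  I12: { [E → X y . y] }  — shift
  I13: { [E → X y y .] }  — reduce
  I14: { [C → E - .], [E → E - . *] }  — shift, reduce
  I15: { [E → E - * .] }  — reduce
  I16: { [E → y * * .] }  — reduce
  I17: { [C → E - .], [E → E - . *], [X → - .] }  — shift, 2 reduces
  I18: { [C → . E -], [C → . y X *], [C → E . -], [E → . E - *], [E → . X y y], [E → . y * *], [E → E . - *], [L → E E . E], [X → . ( -], [X → . -], [X → . C] }  — shift
  I19: { [C → E . -], [E → E . - *], [L → E E E .] }  — shift, reduce
  I20: { [X → ( - .] }  — reduce

I17 contains complete items [C → E - .], [X → - .] — reduce-reduce conflict.

Answer: Yes — I17: [C → E - .] vs [X → - .]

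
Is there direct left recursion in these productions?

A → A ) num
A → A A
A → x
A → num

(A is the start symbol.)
Yes, A is left-recursive

A → A ) num: LEFT RECURSIVE (starts with A)
A → A A: LEFT RECURSIVE (starts with A)
A → x: starts with x
A → num: starts with num

The grammar has direct left recursion on: A.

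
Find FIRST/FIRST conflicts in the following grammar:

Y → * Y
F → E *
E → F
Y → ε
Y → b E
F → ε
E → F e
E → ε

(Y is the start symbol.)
A FIRST/FIRST conflict occurs when two productions N → α and N → β for the same non-terminal have FIRST(α) ∩ FIRST(β) ≠ ∅ (with ε ∈ FIRST of a nullable right-hand side, so two nullable alternatives also conflict).

FIRST sets of the non-terminals at (or reachable through a nullable prefix from) the front of some alternative:
  FIRST(E) = { '*', 'e', ε }
  FIRST(F) = { '*', 'e', ε }

Productions for Y:
  Y → * Y: FIRST = { '*' }
  Y → ε: FIRST = { ε }
  Y → b E: FIRST = { 'b' }
Productions for F:
  F → E *: FIRST = { '*', 'e' }
  F → ε: FIRST = { ε }
Productions for E:
  E → F: FIRST = { '*', 'e', ε }
  E → F e: FIRST = { '*', 'e' }
  E → ε: FIRST = { ε }

Conflict for E: E → F and E → F e
  Overlap: { '*', 'e' }
Conflict for E: E → F and E → ε
  Overlap: { ε }

Answer: Yes. E → F / E → F e on { '*', 'e' }; E → F / E → ε on { ε }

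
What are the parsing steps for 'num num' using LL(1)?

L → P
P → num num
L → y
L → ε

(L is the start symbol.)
Stack is shown with the top on the left.

Stack      Input      Action
----------------------------
L $        num num $  output L → P
P $        num num $  output P → num num
num num $  num num $  match 'num'
num $      num $      match 'num'
$          $          accept

The string is accepted.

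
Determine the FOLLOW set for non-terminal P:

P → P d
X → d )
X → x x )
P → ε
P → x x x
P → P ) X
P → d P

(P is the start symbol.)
P is the start symbol, so $ ∈ FOLLOW(P).
In P → P d: P is followed by d, add FIRST(d) \ {ε} = { 'd' }
In P → P ) X: P is followed by ')' X, add FIRST(')' X) \ {ε} = { ')' }
In P → d P: P is at the end; this adds FOLLOW(P) to itself — nothing new

Taking the union: FOLLOW(P) = { $, ')', 'd' }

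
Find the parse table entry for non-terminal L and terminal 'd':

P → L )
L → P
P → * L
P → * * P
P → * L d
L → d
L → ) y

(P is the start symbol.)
To find M[L, 'd'], we find productions for L where 'd' is in the predict set (PREDICT(N → α) = (FIRST(α) \ {ε}) ∪ (FOLLOW(N) if α ⇒* ε)).

Relevant sets:
  FIRST(P) = { ')', '*', 'd' }

L → P: PREDICT = { ')', '*', 'd' }
  'd' is in predict set, so this production goes in M[L, 'd']
L → d: PREDICT = { 'd' }
  'd' is in predict set, so this production goes in M[L, 'd']
L → ) y: PREDICT = { ')' }

M[L, 'd'] = L → P, L → d  (a multiply-defined cell — the grammar is not LL(1))

Answer: L → P, L → d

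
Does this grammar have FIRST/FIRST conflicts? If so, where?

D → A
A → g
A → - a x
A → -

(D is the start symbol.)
A FIRST/FIRST conflict occurs when two productions N → α and N → β for the same non-terminal have FIRST(α) ∩ FIRST(β) ≠ ∅ (with ε ∈ FIRST of a nullable right-hand side, so two nullable alternatives also conflict).

Productions for A:
  A → g: FIRST = { 'g' }
  A → - a x: FIRST = { '-' }
  A → -: FIRST = { '-' }
D has only one production, so no FIRST/FIRST conflict is possible there.

Conflict for A: A → - a x and A → -
  Overlap: { '-' }

Answer: Yes. A → '-' a x / A → '-' on { '-' }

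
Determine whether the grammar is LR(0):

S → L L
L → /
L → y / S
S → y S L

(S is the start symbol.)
Augment with S' → S and build the canonical LR(0) collection (I0 = CLOSURE({[S' → . S]}), then GOTO on every symbol after a dot until no new states appear). It has 12 states:
  I0: { [L → . /], [L → . y / S], [S → . L L], [S → . y S L], [S' → . S] }  — shift
  I1: { [L → / .] }  — reduce
  I2: { [L → . /], [L → . y / S], [S → L . L] }  — shift
  I3: { [S' → S .] }  — accept
  I4: { [L → . /], [L → . y / S], [L → y . / S], [S → . L L], [S → . y S L], [S → y . S L] }  — shift
  I5: { [L → . /], [L → . y / S], [L → / .], [L → y / . S], [S → . L L], [S → . y S L] }  — shift, reduce
  I6: { [L → . /], [L → . y / S], [S → y S . L] }  — shift
  I7: { [S → y S L .] }  — reduce
  I8: { [L → y . / S] }  — shift
  I9: { [L → . /], [L → . y / S], [L → y / . S], [S → . L L], [S → . y S L] }  — shift
  I10: { [L → y / S .] }  — reduce
  I11: { [S → L L .] }  — reduce

Conflict in state I5:
  Shift-reduce conflict between [L → / .] and [L → . /]
So the grammar is NOT LR(0).

Answer: No. Shift-reduce conflict between [L → / .] and [L → . /]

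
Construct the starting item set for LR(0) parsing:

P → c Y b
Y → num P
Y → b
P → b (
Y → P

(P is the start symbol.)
First, augment the grammar with P' → P
I₀ = CLOSURE({ [P' → . P] }):
  [P' → . P] has the dot before P: add [P → . c Y b], [P → . b (]
No further items can be added.

I₀ = { [P → . b (], [P → . c Y b], [P' → . P] }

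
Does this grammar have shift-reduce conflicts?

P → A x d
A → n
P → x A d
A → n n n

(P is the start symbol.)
A shift-reduce conflict occurs when an LR(0) state has both:
  - a complete (reduce) item [A → α .] (dot at the end), and
  - a shift item [B → β . c γ] (dot before a terminal).

Augment with P' → P and build the canonical LR(0) collection (I0 = CLOSURE({[P' → . P]}), then GOTO on every symbol after a dot until no new states appear). It has 11 states:
  I0: { [A → . n n n], [A → . n], [P → . A x d], [P → . x A d], [P' → . P] }  — shift
  I1: { [P → A . x d] }  — shift
  I2: { [P' → P .] }  — accept
  I3: { [A → n . n n], [A → n .] }  — shift, reduce
  I4: { [A → . n n n], [A → . n], [P → x . A d] }  — shift
  I5: { [P → x A . d] }  — shift
  I6: { [P → x A d .] }  — reduce
  I7: { [A → n n . n] }  — shift
  I8: { [A → n n n .] }  — reduce
  I9: { [P → A x . d] }  — shift
  I10: { [P → A x d .] }  — reduce

I3 contains reduce item [A → n .] and shift item [A → n . n n] — shift-reduce conflict.

Answer: Yes — I3: [A → n .] vs [A → n . n n]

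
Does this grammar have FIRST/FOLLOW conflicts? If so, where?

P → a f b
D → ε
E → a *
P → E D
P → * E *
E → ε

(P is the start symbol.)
No FIRST/FOLLOW conflicts.

Nullable non-terminals: D, E, P.
FIRST sets used below: FIRST(E) = { 'a', ε }, FIRST(D) = { ε }
D has a nullable alternative but only one production, so nothing to check.

E: nullable alternative(s) E → ε; FOLLOW(E) = { $, '*' }
  E → a *: FIRST \ {ε} = { 'a' } — disjoint from FOLLOW(E)
  E → ε: FIRST \ {ε} = { } — this is the only nullable alternative, skip

P: nullable alternative(s) P → E D; FOLLOW(P) = { $ }
  P → a f b: FIRST \ {ε} = { 'a' } — disjoint from FOLLOW(P)
  P → E D: FIRST \ {ε} = { 'a' } — this is the only nullable alternative, skip
  P → * E *: FIRST \ {ε} = { '*' } — disjoint from FOLLOW(P)

No FIRST/FOLLOW conflicts found.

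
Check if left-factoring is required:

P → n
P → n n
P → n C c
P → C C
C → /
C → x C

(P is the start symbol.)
Yes, P has productions with common prefix 'n'

Left-factoring is needed when two productions for the same non-terminal
share a common prefix on the right-hand side.

Productions for P:
  P → n
  P → n n
  P → n C c
  P → C C
Productions for C:
  C → /
  C → x C

Found common prefix 'n' in productions for P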